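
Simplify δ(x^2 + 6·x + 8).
\frac{\delta(x + 4) + \delta(x + 2)}{2}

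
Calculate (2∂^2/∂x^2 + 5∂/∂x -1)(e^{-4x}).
11 e^{- 4 x}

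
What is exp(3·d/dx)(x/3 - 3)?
\frac{x}{3} - 2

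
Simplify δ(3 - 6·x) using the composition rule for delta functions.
\frac{\delta(x - 1/2)}{6}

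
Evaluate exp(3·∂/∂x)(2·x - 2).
2 x + 4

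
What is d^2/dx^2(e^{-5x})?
25 e^{- 5 x}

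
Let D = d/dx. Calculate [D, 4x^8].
32 x^{7}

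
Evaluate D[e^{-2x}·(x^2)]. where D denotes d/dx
2 x \left(1 - x\right) e^{- 2 x}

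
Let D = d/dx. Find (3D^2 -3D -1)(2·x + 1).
- 2 x - 7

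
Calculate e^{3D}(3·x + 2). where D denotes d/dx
3 x + 11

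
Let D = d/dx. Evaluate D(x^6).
6 x^{5}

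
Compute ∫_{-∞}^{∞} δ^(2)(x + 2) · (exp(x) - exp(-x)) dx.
- 2 \sinh{\left(2 \right)}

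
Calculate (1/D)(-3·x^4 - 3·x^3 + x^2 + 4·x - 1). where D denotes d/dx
- \frac{3 x^{5}}{5} - \frac{3 x^{4}}{4} + \frac{x^{3}}{3} + 2 x^{2} - x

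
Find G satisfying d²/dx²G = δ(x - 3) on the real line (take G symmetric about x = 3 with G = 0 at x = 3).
\frac{|x - 3|}{2}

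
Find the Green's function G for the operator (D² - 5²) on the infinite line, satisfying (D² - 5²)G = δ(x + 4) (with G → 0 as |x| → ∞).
-\frac{e^{-5|x + 4|}}{10}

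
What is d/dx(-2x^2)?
- 4 x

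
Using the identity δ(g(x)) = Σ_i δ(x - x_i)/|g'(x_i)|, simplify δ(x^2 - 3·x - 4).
\frac{\delta(x + 1) + \delta(x - 4)}{5}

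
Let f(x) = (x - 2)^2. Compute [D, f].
2 x - 4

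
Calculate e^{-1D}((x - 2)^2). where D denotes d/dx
x^{2} - 6 x + 9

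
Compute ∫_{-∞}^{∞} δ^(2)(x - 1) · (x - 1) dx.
0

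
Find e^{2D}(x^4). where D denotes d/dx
x^{4} + 8 x^{3} + 24 x^{2} + 32 x + 16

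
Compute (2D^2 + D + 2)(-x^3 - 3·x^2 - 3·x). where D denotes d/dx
- 2 x^{3} - 9 x^{2} - 24 x - 15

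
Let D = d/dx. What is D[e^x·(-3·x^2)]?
3 x \left(- x - 2\right) e^{x}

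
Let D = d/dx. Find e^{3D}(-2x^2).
- 2 x^{2} - 12 x - 18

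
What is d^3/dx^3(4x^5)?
240 x^{2}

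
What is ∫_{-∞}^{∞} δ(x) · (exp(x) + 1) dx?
2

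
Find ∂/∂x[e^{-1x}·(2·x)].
2 \left(1 - x\right) e^{- x}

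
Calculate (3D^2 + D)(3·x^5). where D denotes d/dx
15 x^{3} \left(x + 12\right)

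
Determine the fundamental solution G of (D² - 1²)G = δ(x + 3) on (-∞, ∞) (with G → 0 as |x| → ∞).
-\frac{e^{-|x + 3|}}{2}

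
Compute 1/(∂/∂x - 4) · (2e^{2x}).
- e^{2 x}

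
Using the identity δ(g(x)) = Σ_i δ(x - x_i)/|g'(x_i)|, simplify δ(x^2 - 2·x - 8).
\frac{\delta(x - 4) + \delta(x + 2)}{6}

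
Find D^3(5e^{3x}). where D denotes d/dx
135 e^{3 x}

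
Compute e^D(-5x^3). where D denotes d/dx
- 5 x^{3} - 15 x^{2} - 15 x - 5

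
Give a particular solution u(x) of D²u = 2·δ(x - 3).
|x - 3|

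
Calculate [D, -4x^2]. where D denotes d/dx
- 8 x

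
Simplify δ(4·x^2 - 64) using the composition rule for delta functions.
\frac{\delta(x - 4) + \delta(x + 4)}{32}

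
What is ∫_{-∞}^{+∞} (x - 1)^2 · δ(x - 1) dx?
0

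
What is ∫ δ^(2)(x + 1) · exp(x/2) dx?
\frac{1}{4 e^{\frac{1}{2}}}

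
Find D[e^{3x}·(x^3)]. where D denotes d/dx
3 x^{2} \left(x + 1\right) e^{3 x}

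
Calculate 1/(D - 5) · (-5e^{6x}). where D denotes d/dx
- 5 e^{6 x}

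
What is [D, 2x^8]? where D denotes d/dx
16 x^{7}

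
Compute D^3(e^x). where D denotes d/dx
e^{x}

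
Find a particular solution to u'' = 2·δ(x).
|x|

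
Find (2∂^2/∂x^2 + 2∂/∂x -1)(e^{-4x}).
23 e^{- 4 x}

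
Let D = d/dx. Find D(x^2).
2 x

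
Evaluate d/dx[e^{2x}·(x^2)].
2 x \left(x + 1\right) e^{2 x}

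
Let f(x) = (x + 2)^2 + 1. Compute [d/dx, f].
2 x + 4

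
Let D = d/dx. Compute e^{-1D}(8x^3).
8 x^{3} - 24 x^{2} + 24 x - 8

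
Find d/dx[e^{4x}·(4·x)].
\left(16 x + 4\right) e^{4 x}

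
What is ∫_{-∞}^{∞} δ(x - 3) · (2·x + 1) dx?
7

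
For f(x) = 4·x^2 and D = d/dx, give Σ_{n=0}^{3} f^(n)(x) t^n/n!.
4 t^{2} + 8 t x + 4 x^{2}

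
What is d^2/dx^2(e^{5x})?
25 e^{5 x}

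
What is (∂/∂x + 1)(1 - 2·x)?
- 2 x - 1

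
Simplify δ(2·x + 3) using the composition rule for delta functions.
\frac{\delta(x + 3/2)}{2}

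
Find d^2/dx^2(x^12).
132 x^{10}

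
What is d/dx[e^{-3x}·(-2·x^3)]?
6 x^{2} \left(x - 1\right) e^{- 3 x}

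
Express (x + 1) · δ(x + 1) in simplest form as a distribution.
0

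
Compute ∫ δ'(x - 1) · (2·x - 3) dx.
-2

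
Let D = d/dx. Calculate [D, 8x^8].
64 x^{7}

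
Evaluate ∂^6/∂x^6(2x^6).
1440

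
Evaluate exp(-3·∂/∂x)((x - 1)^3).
x^{3} - 12 x^{2} + 48 x - 64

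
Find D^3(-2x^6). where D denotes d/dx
- 240 x^{3}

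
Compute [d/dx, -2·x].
-2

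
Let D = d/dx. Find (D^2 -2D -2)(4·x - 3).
- 8 x - 2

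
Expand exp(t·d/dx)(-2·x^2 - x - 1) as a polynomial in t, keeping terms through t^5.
- 2 t^{2} - t \left(4 x + 1\right) - 2 x^{2} - x - 1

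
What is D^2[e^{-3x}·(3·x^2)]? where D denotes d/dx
3 \left(9 x^{2} - 12 x + 2\right) e^{- 3 x}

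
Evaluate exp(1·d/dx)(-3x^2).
- 3 x^{2} - 6 x - 3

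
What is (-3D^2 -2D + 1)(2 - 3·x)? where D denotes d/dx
8 - 3 x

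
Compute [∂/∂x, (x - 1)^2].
2 x - 2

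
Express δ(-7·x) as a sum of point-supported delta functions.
\frac{\delta(x)}{7}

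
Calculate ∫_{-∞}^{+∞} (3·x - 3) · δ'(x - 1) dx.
-3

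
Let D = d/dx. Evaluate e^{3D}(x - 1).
x + 2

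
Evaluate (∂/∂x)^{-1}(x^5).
\frac{x^{6}}{6}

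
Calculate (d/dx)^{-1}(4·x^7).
\frac{x^{8}}{2}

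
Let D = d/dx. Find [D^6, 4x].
24D^{5}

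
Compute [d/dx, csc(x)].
- \cot{\left(x \right)} \csc{\left(x \right)}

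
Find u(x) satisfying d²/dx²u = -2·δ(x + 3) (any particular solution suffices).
-|x + 3|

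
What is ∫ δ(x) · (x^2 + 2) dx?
2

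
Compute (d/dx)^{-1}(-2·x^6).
- \frac{2 x^{7}}{7}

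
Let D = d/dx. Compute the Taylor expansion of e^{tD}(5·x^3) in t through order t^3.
5 t^{3} + 15 t^{2} x + 15 t x^{2} + 5 x^{3}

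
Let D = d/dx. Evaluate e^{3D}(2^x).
2^{x + 3}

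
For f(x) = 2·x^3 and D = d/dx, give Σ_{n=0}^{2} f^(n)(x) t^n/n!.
2 x \left(3 t^{2} + 3 t x + x^{2}\right)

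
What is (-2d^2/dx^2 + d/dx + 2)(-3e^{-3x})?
57 e^{- 3 x}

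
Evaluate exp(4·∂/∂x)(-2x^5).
- 2 x^{5} - 40 x^{4} - 320 x^{3} - 1280 x^{2} - 2560 x - 2048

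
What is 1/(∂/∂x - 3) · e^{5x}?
\frac{e^{5 x}}{2}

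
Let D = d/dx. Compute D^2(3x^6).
90 x^{4}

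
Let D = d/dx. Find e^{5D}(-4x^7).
- 4 x^{7} - 140 x^{6} - 2100 x^{5} - 17500 x^{4} - 87500 x^{3} - 262500 x^{2} - 437500 x - 312500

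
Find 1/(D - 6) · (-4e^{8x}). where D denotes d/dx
- 2 e^{8 x}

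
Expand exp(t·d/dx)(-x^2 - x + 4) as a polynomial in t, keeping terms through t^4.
- t^{2} - t \left(2 x + 1\right) - x^{2} - x + 4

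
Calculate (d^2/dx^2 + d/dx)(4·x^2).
8 x + 8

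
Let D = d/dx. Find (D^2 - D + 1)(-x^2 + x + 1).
- x^{2} + 3 x - 2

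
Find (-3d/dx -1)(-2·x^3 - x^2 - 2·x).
2 x^{3} + 19 x^{2} + 8 x + 6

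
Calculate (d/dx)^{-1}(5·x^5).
\frac{5 x^{6}}{6}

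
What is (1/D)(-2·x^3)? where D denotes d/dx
- \frac{x^{4}}{2}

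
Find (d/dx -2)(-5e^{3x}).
- 5 e^{3 x}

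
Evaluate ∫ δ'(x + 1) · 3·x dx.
-3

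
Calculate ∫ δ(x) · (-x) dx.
0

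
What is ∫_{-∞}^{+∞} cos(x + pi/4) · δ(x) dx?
\frac{\sqrt{2}}{2}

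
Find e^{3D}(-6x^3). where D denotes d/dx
- 6 x^{3} - 54 x^{2} - 162 x - 162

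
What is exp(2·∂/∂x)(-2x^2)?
- 2 x^{2} - 8 x - 8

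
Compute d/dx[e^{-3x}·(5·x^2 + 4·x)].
\left(- 15 x^{2} - 2 x + 4\right) e^{- 3 x}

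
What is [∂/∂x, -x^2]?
- 2 x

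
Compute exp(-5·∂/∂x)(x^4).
x^{4} - 20 x^{3} + 150 x^{2} - 500 x + 625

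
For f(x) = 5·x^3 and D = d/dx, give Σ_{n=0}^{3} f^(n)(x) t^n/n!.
5 t^{3} + 15 t^{2} x + 15 t x^{2} + 5 x^{3}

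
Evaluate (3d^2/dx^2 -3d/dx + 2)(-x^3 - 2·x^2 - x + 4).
- 2 x^{3} + 5 x^{2} - 8 x - 1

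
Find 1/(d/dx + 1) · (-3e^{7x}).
- \frac{3 e^{7 x}}{8}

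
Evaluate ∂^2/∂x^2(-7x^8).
- 392 x^{6}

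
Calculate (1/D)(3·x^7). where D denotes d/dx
\frac{3 x^{8}}{8}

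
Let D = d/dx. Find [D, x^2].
2 x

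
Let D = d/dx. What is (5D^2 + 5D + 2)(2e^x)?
24 e^{x}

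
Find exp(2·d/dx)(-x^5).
- x^{5} - 10 x^{4} - 40 x^{3} - 80 x^{2} - 80 x - 32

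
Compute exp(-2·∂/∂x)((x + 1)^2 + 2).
x^{2} - 2 x + 3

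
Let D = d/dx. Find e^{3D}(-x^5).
- x^{5} - 15 x^{4} - 90 x^{3} - 270 x^{2} - 405 x - 243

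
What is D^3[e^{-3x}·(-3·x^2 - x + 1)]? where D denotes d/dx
27 x \left(3 x - 5\right) e^{- 3 x}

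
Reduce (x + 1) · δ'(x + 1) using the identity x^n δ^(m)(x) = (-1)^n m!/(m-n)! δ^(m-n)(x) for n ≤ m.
-\delta(x + 1)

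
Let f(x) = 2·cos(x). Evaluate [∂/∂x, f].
- 2 \sin{\left(x \right)}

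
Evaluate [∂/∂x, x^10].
10 x^{9}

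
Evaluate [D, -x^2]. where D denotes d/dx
- 2 x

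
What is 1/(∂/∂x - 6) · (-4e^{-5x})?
\frac{4 e^{- 5 x}}{11}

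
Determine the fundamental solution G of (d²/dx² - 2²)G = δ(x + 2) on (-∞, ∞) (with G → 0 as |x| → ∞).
-\frac{e^{-2|x + 2|}}{4}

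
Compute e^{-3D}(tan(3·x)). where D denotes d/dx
\tan{\left(3 x - 9 \right)}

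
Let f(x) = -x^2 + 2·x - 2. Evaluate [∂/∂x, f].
2 - 2 x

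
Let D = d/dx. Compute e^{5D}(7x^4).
7 x^{4} + 140 x^{3} + 1050 x^{2} + 3500 x + 4375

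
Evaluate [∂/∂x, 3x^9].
27 x^{8}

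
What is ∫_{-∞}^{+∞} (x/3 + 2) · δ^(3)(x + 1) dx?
0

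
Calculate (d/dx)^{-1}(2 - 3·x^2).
- x^{3} + 2 x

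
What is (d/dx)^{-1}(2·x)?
x^{2}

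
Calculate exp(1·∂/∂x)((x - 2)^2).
x^{2} - 2 x + 1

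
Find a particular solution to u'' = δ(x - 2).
\frac{|x - 2|}{2}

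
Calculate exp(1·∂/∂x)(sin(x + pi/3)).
\sin{\left(x + 1 + \frac{\pi}{3} \right)}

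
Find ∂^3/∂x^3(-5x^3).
-30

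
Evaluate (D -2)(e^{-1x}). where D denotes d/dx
- 3 e^{- x}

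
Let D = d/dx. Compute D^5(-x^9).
- 15120 x^{4}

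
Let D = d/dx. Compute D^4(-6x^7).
- 5040 x^{3}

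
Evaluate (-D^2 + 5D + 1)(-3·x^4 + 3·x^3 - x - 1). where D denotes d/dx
- 3 x^{4} - 57 x^{3} + 81 x^{2} - 19 x - 6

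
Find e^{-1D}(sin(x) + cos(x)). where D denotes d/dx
\sqrt{2} \cos{\left(- x + \frac{\pi}{4} + 1 \right)}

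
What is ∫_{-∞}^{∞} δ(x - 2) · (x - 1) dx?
1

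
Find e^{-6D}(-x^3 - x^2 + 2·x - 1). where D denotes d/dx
- x^{3} + 17 x^{2} - 94 x + 167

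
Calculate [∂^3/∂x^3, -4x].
-12\frac{d^{2}}{dx^{2}}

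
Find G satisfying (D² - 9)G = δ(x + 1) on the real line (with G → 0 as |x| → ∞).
-\frac{e^{-3|x + 1|}}{6}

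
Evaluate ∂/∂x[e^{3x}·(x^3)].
3 x^{2} \left(x + 1\right) e^{3 x}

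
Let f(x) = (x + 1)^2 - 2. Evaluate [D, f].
2 x + 2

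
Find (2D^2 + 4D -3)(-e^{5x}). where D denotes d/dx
- 67 e^{5 x}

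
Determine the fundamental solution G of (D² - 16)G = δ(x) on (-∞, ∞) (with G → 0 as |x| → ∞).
-\frac{e^{-4|x|}}{8}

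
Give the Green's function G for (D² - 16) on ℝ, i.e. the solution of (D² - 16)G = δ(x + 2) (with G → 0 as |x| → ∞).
-\frac{e^{-4|x + 2|}}{8}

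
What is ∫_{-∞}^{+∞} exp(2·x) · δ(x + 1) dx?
e^{-2}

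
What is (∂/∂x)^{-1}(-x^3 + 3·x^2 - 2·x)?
- \frac{x^{4}}{4} + x^{3} - x^{2}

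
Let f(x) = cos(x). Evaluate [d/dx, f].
- \sin{\left(x \right)}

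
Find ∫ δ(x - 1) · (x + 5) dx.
6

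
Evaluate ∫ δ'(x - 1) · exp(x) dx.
- e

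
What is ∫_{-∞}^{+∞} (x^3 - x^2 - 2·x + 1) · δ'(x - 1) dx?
1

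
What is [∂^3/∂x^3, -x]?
-3\frac{d^{2}}{dx^{2}}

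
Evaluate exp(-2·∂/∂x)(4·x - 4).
4 x - 12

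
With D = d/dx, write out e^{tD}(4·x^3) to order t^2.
4 x \left(3 t^{2} + 3 t x + x^{2}\right)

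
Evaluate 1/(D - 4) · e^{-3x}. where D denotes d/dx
- \frac{e^{- 3 x}}{7}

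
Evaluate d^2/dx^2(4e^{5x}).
100 e^{5 x}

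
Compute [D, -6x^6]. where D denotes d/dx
- 36 x^{5}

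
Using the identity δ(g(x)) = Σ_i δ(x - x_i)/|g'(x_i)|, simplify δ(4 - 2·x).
\frac{\delta(x - 2)}{2}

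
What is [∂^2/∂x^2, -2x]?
-4\frac{d}{dx}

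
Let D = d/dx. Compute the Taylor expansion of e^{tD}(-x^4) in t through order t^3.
x \left(- 4 t^{3} - 6 t^{2} x - 4 t x^{2} - x^{3}\right)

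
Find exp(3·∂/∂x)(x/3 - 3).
\frac{x}{3} - 2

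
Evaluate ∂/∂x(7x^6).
42 x^{5}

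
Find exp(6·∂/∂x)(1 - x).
- x - 5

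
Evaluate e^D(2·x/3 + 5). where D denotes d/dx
\frac{2 x}{3} + \frac{17}{3}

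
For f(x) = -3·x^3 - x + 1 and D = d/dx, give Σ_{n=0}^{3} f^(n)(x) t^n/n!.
- 3 t^{3} - 9 t^{2} x - t \left(9 x^{2} + 1\right) - 3 x^{3} - x + 1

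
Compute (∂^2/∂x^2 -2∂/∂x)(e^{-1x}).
3 e^{- x}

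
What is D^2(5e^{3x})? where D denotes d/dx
45 e^{3 x}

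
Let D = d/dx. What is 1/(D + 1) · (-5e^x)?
- \frac{5 e^{x}}{2}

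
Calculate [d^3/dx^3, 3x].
9\frac{d^{2}}{dx^{2}}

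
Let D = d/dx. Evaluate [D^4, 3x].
12D^{3}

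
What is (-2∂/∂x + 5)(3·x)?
15 x - 6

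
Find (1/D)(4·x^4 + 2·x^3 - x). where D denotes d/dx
\frac{4 x^{5}}{5} + \frac{x^{4}}{2} - \frac{x^{2}}{2}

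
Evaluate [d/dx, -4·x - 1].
-4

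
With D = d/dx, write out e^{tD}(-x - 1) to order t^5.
- t - x - 1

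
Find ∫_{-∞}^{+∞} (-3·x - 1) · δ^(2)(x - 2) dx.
0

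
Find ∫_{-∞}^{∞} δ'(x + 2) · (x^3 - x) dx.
-11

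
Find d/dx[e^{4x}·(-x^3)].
x^{2} \left(- 4 x - 3\right) e^{4 x}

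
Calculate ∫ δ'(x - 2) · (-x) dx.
1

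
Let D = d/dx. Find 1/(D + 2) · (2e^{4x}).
\frac{e^{4 x}}{3}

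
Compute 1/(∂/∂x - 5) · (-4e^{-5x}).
\frac{2 e^{- 5 x}}{5}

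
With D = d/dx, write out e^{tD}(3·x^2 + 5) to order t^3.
3 t^{2} + 6 t x + 3 x^{2} + 5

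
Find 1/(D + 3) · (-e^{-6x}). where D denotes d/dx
\frac{e^{- 6 x}}{3}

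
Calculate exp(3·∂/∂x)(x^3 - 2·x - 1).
x^{3} + 9 x^{2} + 25 x + 20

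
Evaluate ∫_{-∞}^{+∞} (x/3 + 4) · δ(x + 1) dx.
\frac{11}{3}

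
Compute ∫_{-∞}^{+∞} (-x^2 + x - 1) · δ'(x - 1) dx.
1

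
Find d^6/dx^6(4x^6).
2880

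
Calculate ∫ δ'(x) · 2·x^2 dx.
0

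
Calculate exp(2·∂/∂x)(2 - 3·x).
- 3 x - 4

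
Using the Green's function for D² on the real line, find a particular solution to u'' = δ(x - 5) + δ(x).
\frac{|x - 5|}{2} + \frac{|x|}{2}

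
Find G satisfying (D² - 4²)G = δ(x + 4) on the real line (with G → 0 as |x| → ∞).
-\frac{e^{-4|x + 4|}}{8}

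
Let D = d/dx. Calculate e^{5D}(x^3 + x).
x^{3} + 15 x^{2} + 76 x + 130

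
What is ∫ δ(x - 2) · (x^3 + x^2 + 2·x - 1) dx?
15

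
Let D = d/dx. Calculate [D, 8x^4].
32 x^{3}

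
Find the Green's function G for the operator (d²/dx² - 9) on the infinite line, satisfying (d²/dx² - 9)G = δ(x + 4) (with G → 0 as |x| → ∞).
-\frac{e^{-3|x + 4|}}{6}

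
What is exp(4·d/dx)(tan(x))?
\tan{\left(x + 4 \right)}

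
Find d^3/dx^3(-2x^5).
- 120 x^{2}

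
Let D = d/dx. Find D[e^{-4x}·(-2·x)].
2 \left(4 x - 1\right) e^{- 4 x}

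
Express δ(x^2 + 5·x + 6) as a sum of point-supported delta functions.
\frac{\delta(x + 2) + \delta(x + 3)}{1}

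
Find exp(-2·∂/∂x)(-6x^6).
- 6 x^{6} + 72 x^{5} - 360 x^{4} + 960 x^{3} - 1440 x^{2} + 1152 x - 384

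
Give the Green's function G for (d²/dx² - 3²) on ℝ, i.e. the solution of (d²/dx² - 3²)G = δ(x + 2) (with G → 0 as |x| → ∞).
-\frac{e^{-3|x + 2|}}{6}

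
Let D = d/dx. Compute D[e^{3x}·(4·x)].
\left(12 x + 4\right) e^{3 x}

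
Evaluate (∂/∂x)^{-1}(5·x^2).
\frac{5 x^{3}}{3}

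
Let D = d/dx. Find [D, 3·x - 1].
3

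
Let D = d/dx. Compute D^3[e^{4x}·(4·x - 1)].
\left(256 x + 128\right) e^{4 x}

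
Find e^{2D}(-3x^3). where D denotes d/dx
- 3 x^{3} - 18 x^{2} - 36 x - 24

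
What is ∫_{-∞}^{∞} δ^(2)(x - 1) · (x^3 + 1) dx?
6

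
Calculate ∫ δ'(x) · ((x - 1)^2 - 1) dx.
2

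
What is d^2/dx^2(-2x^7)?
- 84 x^{5}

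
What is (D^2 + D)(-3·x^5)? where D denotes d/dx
15 x^{3} \left(- x - 4\right)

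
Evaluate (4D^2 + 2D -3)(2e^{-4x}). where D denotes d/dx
106 e^{- 4 x}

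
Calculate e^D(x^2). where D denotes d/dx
x^{2} + 2 x + 1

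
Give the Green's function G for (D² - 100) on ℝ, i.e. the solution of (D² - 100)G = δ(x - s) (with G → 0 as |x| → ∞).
-\frac{e^{-10|x-s|}}{20}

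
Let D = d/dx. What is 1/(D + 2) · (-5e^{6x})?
- \frac{5 e^{6 x}}{8}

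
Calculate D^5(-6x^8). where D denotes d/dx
- 40320 x^{3}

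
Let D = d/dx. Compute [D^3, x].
3D^{2}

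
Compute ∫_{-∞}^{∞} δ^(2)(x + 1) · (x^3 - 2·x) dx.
-6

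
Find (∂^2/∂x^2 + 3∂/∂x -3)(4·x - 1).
15 - 12 x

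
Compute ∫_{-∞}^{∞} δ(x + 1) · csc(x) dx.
- \csc{\left(1 \right)}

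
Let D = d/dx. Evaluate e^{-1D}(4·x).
4 x - 4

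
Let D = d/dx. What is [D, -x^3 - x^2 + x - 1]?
- 3 x^{2} - 2 x + 1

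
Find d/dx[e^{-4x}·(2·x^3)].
x^{2} \left(6 - 8 x\right) e^{- 4 x}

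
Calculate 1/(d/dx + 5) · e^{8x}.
\frac{e^{8 x}}{13}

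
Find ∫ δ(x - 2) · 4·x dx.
8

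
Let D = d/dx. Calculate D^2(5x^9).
360 x^{7}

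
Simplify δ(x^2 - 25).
\frac{\delta(x - 5) + \delta(x + 5)}{10}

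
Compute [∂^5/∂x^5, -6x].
-30\frac{d^{4}}{dx^{4}}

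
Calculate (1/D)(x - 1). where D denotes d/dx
\frac{x^{2}}{2} - x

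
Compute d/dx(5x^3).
15 x^{2}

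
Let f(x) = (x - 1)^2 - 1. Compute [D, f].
2 x - 2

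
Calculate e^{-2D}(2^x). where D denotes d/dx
2^{x - 2}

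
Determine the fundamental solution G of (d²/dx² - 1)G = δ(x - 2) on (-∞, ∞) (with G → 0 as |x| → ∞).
-\frac{e^{-|x - 2|}}{2}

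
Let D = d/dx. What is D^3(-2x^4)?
- 48 x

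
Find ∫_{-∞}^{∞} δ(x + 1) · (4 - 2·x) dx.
6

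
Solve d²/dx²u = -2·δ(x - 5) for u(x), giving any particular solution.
-|x - 5|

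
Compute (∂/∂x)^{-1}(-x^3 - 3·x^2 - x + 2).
- \frac{x^{4}}{4} - x^{3} - \frac{x^{2}}{2} + 2 x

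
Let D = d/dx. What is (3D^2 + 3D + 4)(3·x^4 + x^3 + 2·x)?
12 x^{4} + 40 x^{3} + 117 x^{2} + 26 x + 6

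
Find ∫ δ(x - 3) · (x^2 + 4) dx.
13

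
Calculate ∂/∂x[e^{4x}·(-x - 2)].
\left(- 4 x - 9\right) e^{4 x}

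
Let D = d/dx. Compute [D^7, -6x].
-42D^{6}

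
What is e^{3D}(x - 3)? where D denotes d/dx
x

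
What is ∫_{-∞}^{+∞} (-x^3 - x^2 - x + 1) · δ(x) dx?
1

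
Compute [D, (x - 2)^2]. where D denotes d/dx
2 x - 4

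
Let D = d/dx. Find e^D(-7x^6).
- 7 x^{6} - 42 x^{5} - 105 x^{4} - 140 x^{3} - 105 x^{2} - 42 x - 7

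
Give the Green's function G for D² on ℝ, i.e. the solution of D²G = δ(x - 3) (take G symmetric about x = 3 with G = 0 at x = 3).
\frac{|x - 3|}{2}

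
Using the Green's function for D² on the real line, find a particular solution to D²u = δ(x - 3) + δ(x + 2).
\frac{|x - 3|}{2} + \frac{|x + 2|}{2}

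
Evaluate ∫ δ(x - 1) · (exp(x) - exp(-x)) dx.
2 \sinh{\left(1 \right)}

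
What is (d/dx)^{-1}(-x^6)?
- \frac{x^{7}}{7}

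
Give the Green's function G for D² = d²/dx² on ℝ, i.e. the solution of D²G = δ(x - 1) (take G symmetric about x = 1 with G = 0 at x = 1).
\frac{|x - 1|}{2}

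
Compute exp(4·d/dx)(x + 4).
x + 8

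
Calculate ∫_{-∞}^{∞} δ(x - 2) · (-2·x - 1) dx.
-5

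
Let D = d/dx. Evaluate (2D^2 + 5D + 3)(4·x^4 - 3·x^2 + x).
12 x^{4} + 80 x^{3} + 87 x^{2} - 27 x - 7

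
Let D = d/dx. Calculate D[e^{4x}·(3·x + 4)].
\left(12 x + 19\right) e^{4 x}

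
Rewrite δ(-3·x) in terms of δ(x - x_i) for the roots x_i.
\frac{\delta(x)}{3}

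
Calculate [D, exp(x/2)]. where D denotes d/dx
\frac{e^{\frac{x}{2}}}{2}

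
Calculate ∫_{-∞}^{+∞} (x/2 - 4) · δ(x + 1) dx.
- \frac{9}{2}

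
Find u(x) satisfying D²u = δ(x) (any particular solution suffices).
\frac{|x|}{2}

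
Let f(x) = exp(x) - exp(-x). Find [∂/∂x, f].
2 \cosh{\left(x \right)}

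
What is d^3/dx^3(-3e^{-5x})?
375 e^{- 5 x}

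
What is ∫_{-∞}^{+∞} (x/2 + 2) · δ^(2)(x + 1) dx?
0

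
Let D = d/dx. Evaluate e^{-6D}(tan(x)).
\tan{\left(x - 6 \right)}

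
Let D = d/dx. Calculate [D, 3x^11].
33 x^{10}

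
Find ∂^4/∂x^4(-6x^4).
-144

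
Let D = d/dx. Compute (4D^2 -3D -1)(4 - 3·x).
3 x + 5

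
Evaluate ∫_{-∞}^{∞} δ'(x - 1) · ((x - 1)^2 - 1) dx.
0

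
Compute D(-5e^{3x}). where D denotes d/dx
- 15 e^{3 x}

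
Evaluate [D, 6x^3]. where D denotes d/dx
18 x^{2}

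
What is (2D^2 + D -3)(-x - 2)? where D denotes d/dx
3 x + 5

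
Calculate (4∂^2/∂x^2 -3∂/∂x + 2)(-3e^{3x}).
- 87 e^{3 x}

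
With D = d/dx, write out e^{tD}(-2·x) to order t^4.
- 2 t - 2 x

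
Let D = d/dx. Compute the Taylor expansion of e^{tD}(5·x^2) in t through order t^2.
5 t^{2} + 10 t x + 5 x^{2}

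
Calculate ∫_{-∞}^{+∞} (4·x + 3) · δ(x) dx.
3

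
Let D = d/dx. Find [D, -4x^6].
- 24 x^{5}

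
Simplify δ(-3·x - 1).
\frac{\delta(x + 1/3)}{3}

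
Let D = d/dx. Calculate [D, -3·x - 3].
-3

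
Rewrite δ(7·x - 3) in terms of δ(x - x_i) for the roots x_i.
\frac{\delta(x - 3/7)}{7}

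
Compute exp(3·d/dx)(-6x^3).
- 6 x^{3} - 54 x^{2} - 162 x - 162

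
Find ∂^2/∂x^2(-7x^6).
- 210 x^{4}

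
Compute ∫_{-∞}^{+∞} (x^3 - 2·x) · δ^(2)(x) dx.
0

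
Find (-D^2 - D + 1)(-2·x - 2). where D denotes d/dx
- 2 x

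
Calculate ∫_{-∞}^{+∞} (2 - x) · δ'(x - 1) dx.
1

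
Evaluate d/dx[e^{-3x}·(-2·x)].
2 \left(3 x - 1\right) e^{- 3 x}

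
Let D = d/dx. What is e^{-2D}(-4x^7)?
- 4 x^{7} + 56 x^{6} - 336 x^{5} + 1120 x^{4} - 2240 x^{3} + 2688 x^{2} - 1792 x + 512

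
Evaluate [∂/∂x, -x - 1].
-1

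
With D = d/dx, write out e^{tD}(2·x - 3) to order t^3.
2 t + 2 x - 3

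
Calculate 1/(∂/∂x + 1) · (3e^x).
\frac{3 e^{x}}{2}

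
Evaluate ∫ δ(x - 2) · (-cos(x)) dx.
- \cos{\left(2 \right)}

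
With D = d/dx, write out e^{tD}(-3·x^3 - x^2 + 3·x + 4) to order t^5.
- 3 t^{3} - t^{2} \left(9 x + 1\right) - t \left(9 x^{2} + 2 x - 3\right) - 3 x^{3} - x^{2} + 3 x + 4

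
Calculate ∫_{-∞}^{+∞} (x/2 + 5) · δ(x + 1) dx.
\frac{9}{2}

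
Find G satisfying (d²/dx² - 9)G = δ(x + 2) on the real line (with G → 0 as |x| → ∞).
-\frac{e^{-3|x + 2|}}{6}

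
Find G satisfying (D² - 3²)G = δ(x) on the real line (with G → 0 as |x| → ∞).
-\frac{e^{-3|x|}}{6}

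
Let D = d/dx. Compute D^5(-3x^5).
-360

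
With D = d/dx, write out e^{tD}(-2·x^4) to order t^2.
2 x^{2} \left(- 6 t^{2} - 4 t x - x^{2}\right)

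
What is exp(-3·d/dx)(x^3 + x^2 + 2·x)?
x^{3} - 8 x^{2} + 23 x - 24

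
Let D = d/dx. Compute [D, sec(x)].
\tan{\left(x \right)} \sec{\left(x \right)}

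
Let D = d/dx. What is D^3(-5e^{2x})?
- 40 e^{2 x}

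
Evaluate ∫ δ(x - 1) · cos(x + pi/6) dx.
\cos{\left(\frac{\pi}{6} + 1 \right)}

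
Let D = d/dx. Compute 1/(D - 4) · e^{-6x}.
- \frac{e^{- 6 x}}{10}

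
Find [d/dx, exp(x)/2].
\frac{e^{x}}{2}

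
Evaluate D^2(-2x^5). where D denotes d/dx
- 40 x^{3}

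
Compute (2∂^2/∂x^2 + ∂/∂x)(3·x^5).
15 x^{3} \left(x + 8\right)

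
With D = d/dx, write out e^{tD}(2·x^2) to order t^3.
2 t^{2} + 4 t x + 2 x^{2}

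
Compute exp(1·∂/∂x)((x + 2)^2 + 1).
x^{2} + 6 x + 10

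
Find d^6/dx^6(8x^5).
0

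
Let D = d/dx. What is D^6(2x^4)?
0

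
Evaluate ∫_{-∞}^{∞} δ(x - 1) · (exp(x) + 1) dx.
1 + e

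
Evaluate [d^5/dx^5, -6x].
-30\frac{d^{4}}{dx^{4}}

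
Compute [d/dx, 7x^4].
28 x^{3}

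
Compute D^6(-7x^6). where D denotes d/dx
-5040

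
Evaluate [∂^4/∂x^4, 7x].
28\frac{d^{3}}{dx^{3}}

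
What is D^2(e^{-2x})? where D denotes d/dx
4 e^{- 2 x}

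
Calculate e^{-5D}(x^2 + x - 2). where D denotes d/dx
x^{2} - 9 x + 18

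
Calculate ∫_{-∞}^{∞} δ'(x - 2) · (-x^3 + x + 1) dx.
11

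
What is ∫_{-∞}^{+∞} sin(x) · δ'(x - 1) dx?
- \cos{\left(1 \right)}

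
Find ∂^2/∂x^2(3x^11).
330 x^{9}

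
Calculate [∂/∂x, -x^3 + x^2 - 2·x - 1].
- 3 x^{2} + 2 x - 2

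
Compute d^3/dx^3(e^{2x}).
8 e^{2 x}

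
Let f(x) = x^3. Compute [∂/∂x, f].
3 x^{2}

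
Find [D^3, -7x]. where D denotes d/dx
-21D^{2}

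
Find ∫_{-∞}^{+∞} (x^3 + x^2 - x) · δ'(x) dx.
1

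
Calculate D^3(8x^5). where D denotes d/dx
480 x^{2}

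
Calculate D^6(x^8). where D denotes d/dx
20160 x^{2}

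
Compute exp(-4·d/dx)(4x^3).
4 x^{3} - 48 x^{2} + 192 x - 256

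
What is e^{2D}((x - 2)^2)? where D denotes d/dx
x^{2}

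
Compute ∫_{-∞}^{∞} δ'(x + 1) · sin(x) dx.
- \cos{\left(1 \right)}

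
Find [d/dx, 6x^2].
12 x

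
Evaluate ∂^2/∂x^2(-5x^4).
- 60 x^{2}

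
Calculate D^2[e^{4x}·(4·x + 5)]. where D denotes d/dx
\left(64 x + 112\right) e^{4 x}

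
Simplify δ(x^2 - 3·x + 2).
\frac{\delta(x - 1) + \delta(x - 2)}{1}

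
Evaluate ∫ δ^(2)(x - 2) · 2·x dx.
0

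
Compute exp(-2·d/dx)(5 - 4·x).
13 - 4 x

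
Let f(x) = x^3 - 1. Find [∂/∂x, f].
3 x^{2}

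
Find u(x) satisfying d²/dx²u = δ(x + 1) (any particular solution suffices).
\frac{|x + 1|}{2}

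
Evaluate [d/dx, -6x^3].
- 18 x^{2}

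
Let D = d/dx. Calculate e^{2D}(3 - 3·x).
- 3 x - 3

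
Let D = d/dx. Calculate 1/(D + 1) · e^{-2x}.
- e^{- 2 x}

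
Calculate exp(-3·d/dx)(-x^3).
- x^{3} + 9 x^{2} - 27 x + 27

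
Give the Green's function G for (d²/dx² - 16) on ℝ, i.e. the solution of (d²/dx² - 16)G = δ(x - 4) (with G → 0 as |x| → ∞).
-\frac{e^{-4|x - 4|}}{8}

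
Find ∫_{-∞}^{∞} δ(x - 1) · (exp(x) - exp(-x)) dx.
2 \sinh{\left(1 \right)}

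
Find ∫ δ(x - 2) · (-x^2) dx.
-4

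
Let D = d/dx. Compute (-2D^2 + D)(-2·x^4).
8 x^{2} \left(6 - x\right)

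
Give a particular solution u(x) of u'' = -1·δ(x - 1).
-\frac{|x - 1|}{2}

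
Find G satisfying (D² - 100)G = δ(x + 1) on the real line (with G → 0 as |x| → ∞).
-\frac{e^{-10|x + 1|}}{20}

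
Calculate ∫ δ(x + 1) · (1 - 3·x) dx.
4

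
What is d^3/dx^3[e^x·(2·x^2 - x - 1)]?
\left(2 x^{2} + 11 x + 8\right) e^{x}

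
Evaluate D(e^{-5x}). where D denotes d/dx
- 5 e^{- 5 x}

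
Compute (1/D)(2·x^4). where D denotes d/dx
\frac{2 x^{5}}{5}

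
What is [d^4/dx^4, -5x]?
-20\frac{d^{3}}{dx^{3}}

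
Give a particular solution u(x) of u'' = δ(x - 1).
\frac{|x - 1|}{2}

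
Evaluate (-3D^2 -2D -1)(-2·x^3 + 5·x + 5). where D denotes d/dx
2 x^{3} + 12 x^{2} + 31 x - 15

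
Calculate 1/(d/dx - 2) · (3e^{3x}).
3 e^{3 x}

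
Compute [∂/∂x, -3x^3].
- 9 x^{2}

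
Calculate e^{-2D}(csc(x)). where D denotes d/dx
\csc{\left(x - 2 \right)}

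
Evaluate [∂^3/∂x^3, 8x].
24\frac{d^{2}}{dx^{2}}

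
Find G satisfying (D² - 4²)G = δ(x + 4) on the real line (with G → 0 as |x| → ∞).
-\frac{e^{-4|x + 4|}}{8}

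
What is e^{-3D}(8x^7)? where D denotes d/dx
8 x^{7} - 168 x^{6} + 1512 x^{5} - 7560 x^{4} + 22680 x^{3} - 40824 x^{2} + 40824 x - 17496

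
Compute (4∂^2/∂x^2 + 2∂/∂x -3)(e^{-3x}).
27 e^{- 3 x}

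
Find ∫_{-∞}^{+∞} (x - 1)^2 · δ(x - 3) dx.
4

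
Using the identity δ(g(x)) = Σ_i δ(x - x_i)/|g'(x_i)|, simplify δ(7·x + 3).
\frac{\delta(x + 3/7)}{7}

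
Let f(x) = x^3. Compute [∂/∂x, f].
3 x^{2}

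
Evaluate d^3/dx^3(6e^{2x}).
48 e^{2 x}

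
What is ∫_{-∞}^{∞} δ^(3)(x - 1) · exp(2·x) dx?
- 8 e^{2}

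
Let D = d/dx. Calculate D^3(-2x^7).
- 420 x^{4}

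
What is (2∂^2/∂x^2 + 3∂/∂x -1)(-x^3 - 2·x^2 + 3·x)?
x^{3} - 7 x^{2} - 27 x + 1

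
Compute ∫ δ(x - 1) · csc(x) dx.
\csc{\left(1 \right)}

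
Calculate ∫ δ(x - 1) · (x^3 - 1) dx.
0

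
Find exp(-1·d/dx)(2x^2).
2 x^{2} - 4 x + 2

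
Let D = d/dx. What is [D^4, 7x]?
28D^{3}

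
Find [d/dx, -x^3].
- 3 x^{2}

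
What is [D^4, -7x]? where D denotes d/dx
-28D^{3}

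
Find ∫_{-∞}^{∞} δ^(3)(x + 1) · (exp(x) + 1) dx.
- \frac{1}{e}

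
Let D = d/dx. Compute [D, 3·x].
3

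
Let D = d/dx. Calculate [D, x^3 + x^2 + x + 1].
3 x^{2} + 2 x + 1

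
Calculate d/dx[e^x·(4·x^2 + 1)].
\left(4 x^{2} + 8 x + 1\right) e^{x}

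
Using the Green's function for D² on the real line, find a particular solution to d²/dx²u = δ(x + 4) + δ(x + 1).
\frac{|x + 4|}{2} + \frac{|x + 1|}{2}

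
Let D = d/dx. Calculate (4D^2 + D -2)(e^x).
3 e^{x}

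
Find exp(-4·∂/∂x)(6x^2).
6 x^{2} - 48 x + 96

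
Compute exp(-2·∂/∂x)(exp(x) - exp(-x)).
- e^{2 - x} + e^{x - 2}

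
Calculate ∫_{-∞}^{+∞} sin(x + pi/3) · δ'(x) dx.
- \frac{1}{2}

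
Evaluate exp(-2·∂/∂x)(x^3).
x^{3} - 6 x^{2} + 12 x - 8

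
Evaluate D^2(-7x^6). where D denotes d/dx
- 210 x^{4}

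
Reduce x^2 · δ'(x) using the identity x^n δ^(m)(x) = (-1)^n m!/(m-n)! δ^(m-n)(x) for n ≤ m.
0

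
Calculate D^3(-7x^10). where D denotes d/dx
- 5040 x^{7}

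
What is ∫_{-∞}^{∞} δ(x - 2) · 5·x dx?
10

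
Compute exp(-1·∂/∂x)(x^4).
x^{4} - 4 x^{3} + 6 x^{2} - 4 x + 1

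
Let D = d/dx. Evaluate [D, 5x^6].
30 x^{5}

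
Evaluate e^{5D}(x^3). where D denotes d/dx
x^{3} + 15 x^{2} + 75 x + 125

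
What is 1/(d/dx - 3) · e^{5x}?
\frac{e^{5 x}}{2}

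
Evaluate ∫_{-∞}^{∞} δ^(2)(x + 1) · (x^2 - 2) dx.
2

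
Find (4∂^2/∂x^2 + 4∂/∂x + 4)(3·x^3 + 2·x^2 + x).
12 x^{3} + 44 x^{2} + 92 x + 20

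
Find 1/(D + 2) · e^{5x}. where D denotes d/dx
\frac{e^{5 x}}{7}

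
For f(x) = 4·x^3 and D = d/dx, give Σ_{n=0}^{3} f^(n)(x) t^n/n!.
4 t^{3} + 12 t^{2} x + 12 t x^{2} + 4 x^{3}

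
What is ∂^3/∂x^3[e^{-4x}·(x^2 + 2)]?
8 \left(- 8 x^{2} + 12 x - 19\right) e^{- 4 x}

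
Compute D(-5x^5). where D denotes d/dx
- 25 x^{4}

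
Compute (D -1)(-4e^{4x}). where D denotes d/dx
- 12 e^{4 x}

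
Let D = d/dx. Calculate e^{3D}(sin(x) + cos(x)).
\sqrt{2} \sin{\left(x + \frac{\pi}{4} + 3 \right)}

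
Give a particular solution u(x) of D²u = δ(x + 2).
\frac{|x + 2|}{2}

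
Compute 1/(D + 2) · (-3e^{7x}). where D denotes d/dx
- \frac{e^{7 x}}{3}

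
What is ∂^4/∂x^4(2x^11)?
15840 x^{7}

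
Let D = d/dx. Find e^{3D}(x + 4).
x + 7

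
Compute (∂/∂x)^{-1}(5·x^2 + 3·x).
\frac{5 x^{3}}{3} + \frac{3 x^{2}}{2}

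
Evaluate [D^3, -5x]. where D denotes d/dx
-15D^{2}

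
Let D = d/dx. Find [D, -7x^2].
- 14 x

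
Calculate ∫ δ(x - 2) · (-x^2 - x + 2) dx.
-4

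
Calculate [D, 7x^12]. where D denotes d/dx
84 x^{11}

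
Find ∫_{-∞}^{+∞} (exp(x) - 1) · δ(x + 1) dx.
-1 + e^{-1}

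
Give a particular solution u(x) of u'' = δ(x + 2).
\frac{|x + 2|}{2}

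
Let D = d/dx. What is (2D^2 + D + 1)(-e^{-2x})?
- 7 e^{- 2 x}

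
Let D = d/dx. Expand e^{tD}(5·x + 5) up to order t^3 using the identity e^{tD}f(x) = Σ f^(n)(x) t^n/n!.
5 t + 5 x + 5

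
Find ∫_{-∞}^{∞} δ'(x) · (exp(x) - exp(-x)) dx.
-2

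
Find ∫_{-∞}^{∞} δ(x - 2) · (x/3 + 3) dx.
\frac{11}{3}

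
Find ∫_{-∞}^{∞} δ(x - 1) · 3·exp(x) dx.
3 e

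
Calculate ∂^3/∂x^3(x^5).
60 x^{2}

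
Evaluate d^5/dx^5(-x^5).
-120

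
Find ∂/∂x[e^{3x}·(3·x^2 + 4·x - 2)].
\left(9 x^{2} + 18 x - 2\right) e^{3 x}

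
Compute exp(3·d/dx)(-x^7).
- x^{7} - 21 x^{6} - 189 x^{5} - 945 x^{4} - 2835 x^{3} - 5103 x^{2} - 5103 x - 2187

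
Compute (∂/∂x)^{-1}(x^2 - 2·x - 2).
\frac{x^{3}}{3} - x^{2} - 2 x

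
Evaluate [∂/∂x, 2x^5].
10 x^{4}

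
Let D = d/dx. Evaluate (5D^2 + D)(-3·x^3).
9 x \left(- x - 10\right)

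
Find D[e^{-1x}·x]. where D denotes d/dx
\left(1 - x\right) e^{- x}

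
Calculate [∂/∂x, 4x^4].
16 x^{3}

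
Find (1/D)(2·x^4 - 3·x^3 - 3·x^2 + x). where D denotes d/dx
\frac{2 x^{5}}{5} - \frac{3 x^{4}}{4} - x^{3} + \frac{x^{2}}{2}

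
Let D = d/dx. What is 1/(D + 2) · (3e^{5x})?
\frac{3 e^{5 x}}{7}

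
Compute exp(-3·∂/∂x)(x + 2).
x - 1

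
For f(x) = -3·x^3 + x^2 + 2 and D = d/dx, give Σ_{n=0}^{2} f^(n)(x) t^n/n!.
t^{2} \left(1 - 9 x\right) - t x \left(9 x - 2\right) - 3 x^{3} + x^{2} + 2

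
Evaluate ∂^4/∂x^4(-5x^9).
- 15120 x^{5}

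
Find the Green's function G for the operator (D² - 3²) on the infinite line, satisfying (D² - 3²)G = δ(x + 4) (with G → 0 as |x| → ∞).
-\frac{e^{-3|x + 4|}}{6}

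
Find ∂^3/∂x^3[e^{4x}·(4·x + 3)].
\left(256 x + 384\right) e^{4 x}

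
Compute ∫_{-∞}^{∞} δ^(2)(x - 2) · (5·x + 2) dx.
0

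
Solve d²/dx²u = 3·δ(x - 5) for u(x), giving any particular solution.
\frac{3|x - 5|}{2}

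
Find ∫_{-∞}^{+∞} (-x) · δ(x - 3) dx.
-3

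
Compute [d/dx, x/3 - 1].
\frac{1}{3}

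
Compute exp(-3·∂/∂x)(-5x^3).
- 5 x^{3} + 45 x^{2} - 135 x + 135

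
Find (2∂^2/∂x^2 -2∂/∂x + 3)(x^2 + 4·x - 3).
3 x^{2} + 8 x - 13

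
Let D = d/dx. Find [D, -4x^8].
- 32 x^{7}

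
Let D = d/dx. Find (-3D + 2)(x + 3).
2 x + 3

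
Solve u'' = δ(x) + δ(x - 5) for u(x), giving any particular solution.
\frac{|x|}{2} + \frac{|x - 5|}{2}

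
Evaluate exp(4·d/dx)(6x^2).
6 x^{2} + 48 x + 96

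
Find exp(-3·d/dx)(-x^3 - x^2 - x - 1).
- x^{3} + 8 x^{2} - 22 x + 20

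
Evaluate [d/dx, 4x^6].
24 x^{5}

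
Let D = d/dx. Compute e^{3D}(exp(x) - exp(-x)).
2 \sinh{\left(x + 3 \right)}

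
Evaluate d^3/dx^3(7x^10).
5040 x^{7}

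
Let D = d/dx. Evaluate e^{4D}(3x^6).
3 x^{6} + 72 x^{5} + 720 x^{4} + 3840 x^{3} + 11520 x^{2} + 18432 x + 12288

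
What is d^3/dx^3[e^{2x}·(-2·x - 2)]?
\left(- 16 x - 40\right) e^{2 x}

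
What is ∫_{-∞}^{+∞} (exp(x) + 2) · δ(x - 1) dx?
2 + e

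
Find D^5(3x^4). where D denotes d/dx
0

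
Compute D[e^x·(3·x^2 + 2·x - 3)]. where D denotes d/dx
\left(3 x^{2} + 8 x - 1\right) e^{x}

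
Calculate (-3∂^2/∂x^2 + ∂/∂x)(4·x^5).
20 x^{3} \left(x - 12\right)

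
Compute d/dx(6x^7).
42 x^{6}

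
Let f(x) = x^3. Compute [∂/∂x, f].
3 x^{2}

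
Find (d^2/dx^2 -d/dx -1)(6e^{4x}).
66 e^{4 x}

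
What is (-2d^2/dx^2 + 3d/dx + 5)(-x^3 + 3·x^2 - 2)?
- 5 x^{3} + 6 x^{2} + 30 x - 22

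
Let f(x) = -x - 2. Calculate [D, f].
-1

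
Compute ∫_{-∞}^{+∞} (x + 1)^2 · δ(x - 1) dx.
4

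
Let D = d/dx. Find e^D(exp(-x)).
e^{- x - 1}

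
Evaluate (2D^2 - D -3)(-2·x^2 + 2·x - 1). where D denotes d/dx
6 x^{2} - 2 x - 7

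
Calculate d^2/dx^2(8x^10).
720 x^{8}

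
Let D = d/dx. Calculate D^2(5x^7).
210 x^{5}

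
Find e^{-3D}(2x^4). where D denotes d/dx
2 x^{4} - 24 x^{3} + 108 x^{2} - 216 x + 162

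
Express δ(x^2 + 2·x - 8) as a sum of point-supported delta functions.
\frac{\delta(x - 2) + \delta(x + 4)}{6}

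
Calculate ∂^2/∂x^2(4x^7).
168 x^{5}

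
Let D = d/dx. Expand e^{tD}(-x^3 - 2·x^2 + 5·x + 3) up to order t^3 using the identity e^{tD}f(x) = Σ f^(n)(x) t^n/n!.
- t^{3} - t^{2} \left(3 x + 2\right) - t \left(3 x^{2} + 4 x - 5\right) - x^{3} - 2 x^{2} + 5 x + 3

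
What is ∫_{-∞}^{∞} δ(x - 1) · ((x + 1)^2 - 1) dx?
3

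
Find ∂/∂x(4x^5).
20 x^{4}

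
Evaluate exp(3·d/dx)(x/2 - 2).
\frac{x}{2} - \frac{1}{2}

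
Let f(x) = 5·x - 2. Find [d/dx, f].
5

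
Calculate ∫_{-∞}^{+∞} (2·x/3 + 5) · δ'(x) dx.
- \frac{2}{3}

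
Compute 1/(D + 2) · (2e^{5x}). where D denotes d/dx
\frac{2 e^{5 x}}{7}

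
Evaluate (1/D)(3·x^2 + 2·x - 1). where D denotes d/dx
x^{3} + x^{2} - x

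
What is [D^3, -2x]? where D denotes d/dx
-6D^{2}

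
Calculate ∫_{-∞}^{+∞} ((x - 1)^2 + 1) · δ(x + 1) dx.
5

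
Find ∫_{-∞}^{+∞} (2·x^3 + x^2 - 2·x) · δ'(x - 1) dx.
-6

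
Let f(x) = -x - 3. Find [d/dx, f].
-1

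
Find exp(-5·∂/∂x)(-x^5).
- x^{5} + 25 x^{4} - 250 x^{3} + 1250 x^{2} - 3125 x + 3125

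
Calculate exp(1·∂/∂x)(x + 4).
x + 5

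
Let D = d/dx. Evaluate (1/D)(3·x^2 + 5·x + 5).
x^{3} + \frac{5 x^{2}}{2} + 5 x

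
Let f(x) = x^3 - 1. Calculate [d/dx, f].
3 x^{2}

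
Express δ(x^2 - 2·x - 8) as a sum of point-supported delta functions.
\frac{\delta(x - 4) + \delta(x + 2)}{6}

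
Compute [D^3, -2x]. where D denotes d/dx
-6D^{2}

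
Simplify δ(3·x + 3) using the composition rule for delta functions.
\frac{\delta(x + 1)}{3}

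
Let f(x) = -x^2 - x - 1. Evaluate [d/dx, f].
- 2 x - 1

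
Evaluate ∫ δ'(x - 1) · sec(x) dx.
- \tan{\left(1 \right)} \sec{\left(1 \right)}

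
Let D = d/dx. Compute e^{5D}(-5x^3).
- 5 x^{3} - 75 x^{2} - 375 x - 625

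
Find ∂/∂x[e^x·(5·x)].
5 \left(x + 1\right) e^{x}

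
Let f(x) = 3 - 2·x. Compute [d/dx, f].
-2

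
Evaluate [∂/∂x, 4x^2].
8 x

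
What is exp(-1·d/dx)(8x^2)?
8 x^{2} - 16 x + 8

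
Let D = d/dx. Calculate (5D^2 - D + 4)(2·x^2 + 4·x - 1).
8 x^{2} + 12 x + 12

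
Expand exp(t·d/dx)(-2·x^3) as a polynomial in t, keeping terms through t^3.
- 2 t^{3} - 6 t^{2} x - 6 t x^{2} - 2 x^{3}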